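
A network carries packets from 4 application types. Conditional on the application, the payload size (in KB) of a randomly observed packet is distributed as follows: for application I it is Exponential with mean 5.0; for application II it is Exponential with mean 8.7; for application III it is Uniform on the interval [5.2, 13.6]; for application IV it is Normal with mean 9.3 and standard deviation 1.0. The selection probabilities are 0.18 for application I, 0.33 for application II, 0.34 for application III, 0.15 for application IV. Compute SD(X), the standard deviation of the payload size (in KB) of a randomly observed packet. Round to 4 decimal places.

Per component, I: μ=5, E[X²]=50; II: μ=8.7, E[X²]=151.38; III: μ=9.4, E[X²]=94.24; IV: μ=9.3, E[X²]=87.49.
E[X] = 0.18·5 + 0.33·8.7 + 0.34·9.4 + 0.15·9.3 = 8.362.
E[X²] = 0.18·50 + 0.33·151.38 + 0.34·94.24 + 0.15·87.49 = 104.12.
Var(X) = E[X²] − (E[X])² = 104.12 − 69.923 = 34.1975.
SD(X) = √34.1975 = 5.84786.

5.8479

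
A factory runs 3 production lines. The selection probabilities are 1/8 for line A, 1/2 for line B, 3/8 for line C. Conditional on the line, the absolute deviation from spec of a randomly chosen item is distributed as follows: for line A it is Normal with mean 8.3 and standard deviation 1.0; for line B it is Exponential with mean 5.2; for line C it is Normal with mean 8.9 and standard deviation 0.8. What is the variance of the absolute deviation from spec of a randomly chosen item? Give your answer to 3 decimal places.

Per component, A: μ=8.3, E[X²]=69.89; B: μ=5.2, E[X²]=54.08; C: μ=8.9, E[X²]=79.85.
E[X] = 0.125·8.3 + 0.5·5.2 + 0.375·8.9 = 6.975.
E[X²] = 0.125·69.89 + 0.5·54.08 + 0.375·79.85 = 65.72.
Var(X) = E[X²] − (E[X])² = 65.72 − 48.6506 = 17.0694.

17.069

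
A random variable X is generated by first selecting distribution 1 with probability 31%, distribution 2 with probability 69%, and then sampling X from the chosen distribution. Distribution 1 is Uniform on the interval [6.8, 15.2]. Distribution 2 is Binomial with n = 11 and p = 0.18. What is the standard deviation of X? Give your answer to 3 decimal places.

Per component, 1: μ=11, E[X²]=126.88; 2: μ=1.98, E[X²]=5.544.
E[X] = 0.31·11 + 0.69·1.98 = 4.7762.
E[X²] = 0.31·126.88 + 0.69·5.544 = 43.1582.
Var(X) = E[X²] − (E[X])² = 43.1582 − 22.8121 = 20.3461.
SD(X) = √20.3461 = 4.51066.

4.511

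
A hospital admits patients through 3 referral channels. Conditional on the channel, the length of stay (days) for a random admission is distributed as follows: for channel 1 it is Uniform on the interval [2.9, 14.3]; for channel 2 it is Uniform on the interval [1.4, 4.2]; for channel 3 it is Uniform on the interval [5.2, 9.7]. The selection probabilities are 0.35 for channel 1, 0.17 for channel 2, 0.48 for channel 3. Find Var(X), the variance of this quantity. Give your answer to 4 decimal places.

8.6997

Per component, 1: μ=8.6, E[X²]=84.79; 2: μ=2.8, E[X²]=8.49333; 3: μ=7.45, E[X²]=57.19.
E[X] = 0.35·8.6 + 0.17·2.8 + 0.48·7.45 = 7.062.
E[X²] = 0.35·84.79 + 0.17·8.49333 + 0.48·57.19 = 58.5716.
Var(X) = E[X²] − (E[X])² = 58.5716 − 49.8718 = 8.69972.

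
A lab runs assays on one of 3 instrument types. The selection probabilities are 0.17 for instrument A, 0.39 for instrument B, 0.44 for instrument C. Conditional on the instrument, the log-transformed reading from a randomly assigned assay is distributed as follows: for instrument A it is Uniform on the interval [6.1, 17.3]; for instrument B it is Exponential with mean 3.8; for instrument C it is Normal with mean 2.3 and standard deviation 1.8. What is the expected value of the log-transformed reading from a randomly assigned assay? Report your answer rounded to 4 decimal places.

Component means — A: 11.7; B: 3.8; C: 2.3.
E[X] = 0.17·11.7 + 0.39·3.8 + 0.44·2.3 = 4.483.

4.4830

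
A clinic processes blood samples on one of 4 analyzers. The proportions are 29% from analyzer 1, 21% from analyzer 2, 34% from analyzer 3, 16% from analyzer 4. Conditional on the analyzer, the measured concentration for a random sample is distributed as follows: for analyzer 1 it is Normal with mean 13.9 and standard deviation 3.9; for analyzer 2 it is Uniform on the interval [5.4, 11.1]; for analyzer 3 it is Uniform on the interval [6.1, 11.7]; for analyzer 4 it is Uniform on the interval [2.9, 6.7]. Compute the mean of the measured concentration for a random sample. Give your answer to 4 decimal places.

Component means — 1: 13.9; 2: 8.25; 3: 8.9; 4: 4.8.
E[X] = 0.29·13.9 + 0.21·8.25 + 0.34·8.9 + 0.16·4.8 = 9.5575.

9.5575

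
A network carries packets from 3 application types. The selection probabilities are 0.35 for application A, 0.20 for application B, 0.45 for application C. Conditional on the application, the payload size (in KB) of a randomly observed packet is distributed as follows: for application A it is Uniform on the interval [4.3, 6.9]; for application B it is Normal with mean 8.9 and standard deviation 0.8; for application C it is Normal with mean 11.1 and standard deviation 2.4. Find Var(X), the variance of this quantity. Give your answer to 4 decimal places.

Per component, A: μ=5.6, E[X²]=31.9233; B: μ=8.9, E[X²]=79.85; C: μ=11.1, E[X²]=128.97.
E[X] = 0.35·5.6 + 0.2·8.9 + 0.45·11.1 = 8.735.
E[X²] = 0.35·31.9233 + 0.2·79.85 + 0.45·128.97 = 85.1797.
Var(X) = E[X²] − (E[X])² = 85.1797 − 76.3002 = 8.87944.

8.8794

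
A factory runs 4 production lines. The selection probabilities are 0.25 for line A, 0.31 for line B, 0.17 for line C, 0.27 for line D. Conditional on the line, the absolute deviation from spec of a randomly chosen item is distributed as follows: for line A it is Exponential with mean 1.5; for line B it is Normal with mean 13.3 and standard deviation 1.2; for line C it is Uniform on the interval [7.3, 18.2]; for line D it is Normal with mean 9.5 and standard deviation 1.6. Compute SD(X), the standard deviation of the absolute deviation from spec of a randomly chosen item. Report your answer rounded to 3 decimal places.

5.058

Per component, A: μ=1.5, E[X²]=4.5; B: μ=13.3, E[X²]=178.33; C: μ=12.75, E[X²]=172.463; D: μ=9.5, E[X²]=92.81.
E[X] = 0.25·1.5 + 0.31·13.3 + 0.17·12.75 + 0.27·9.5 = 9.2305.
E[X²] = 0.25·4.5 + 0.31·178.33 + 0.17·172.463 + 0.27·92.81 = 110.785.
Var(X) = E[X²] − (E[X])² = 110.785 − 85.2021 = 25.5826.
SD(X) = √25.5826 = 5.05793.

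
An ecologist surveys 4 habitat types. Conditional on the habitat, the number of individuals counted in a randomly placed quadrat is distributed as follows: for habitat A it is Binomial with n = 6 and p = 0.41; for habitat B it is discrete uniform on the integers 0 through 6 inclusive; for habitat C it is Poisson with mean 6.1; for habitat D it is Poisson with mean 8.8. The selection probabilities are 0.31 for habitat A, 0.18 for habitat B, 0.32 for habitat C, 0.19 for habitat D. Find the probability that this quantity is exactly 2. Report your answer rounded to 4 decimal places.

Conditional on each habitat, P(X = 2): A: 0.305539; B: 0.142857; C: 0.0417286; D: 0.00583638.
By total probability, P(X = 2) = 0.31·0.305539 + 0.18·0.142857 + 0.32·0.0417286 + 0.19·0.00583638 = 0.134894.

0.1349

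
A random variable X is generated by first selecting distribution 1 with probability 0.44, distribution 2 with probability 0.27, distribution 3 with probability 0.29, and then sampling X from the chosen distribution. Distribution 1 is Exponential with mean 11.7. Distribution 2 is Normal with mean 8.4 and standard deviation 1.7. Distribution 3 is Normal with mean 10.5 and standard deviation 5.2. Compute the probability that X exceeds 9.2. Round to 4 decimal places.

Conditional on each component, P(X > 9.2): 1: 0.455516; 2: 0.318967; 3: 0.598706.
By total probability, P(X > 9.2) = 0.44·0.455516 + 0.27·0.318967 + 0.29·0.598706 = 0.460173.

0.4602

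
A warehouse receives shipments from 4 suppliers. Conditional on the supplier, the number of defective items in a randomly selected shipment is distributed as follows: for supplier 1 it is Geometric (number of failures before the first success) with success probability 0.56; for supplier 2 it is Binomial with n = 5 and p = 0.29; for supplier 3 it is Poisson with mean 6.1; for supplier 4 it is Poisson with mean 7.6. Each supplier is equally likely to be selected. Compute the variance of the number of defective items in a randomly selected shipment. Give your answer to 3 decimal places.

Per component, 1: μ=0.785714, E[X²]=2.02041; 2: μ=1.45, E[X²]=3.132; 3: μ=6.1, E[X²]=43.31; 4: μ=7.6, E[X²]=65.36.
E[X] = 0.25·0.785714 + 0.25·1.45 + 0.25·6.1 + 0.25·7.6 = 3.98393.
E[X²] = 0.25·2.02041 + 0.25·3.132 + 0.25·43.31 + 0.25·65.36 = 28.4556.
Var(X) = E[X²] − (E[X])² = 28.4556 − 15.8717 = 12.5839.

12.584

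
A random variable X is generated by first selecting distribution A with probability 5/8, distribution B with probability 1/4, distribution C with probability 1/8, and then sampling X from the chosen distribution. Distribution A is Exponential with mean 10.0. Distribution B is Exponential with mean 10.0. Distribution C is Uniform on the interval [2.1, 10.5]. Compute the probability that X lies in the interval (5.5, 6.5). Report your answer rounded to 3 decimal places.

0.063

Conditional on each component, P(5.5 < X < 6.5): A: 0.054904; B: 0.054904; C: 0.119048.
By total probability, P(5.5 < X < 6.5) = 0.625·0.054904 + 0.25·0.054904 + 0.125·0.119048 = 0.062922.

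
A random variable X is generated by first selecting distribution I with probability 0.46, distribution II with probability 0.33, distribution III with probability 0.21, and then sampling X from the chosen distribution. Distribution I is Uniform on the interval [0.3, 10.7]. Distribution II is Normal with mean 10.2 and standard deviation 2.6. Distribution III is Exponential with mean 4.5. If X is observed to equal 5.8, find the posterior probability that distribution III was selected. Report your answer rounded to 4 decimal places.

0.1859

Likelihoods f(5.8 | ·): I: 0.0961538; II: 0.0366478; III: 0.0612393.
Posterior ∝ prior × likelihood. Numerator for III: 0.21·0.0612393 = 0.0128603.
Normalizing constant: 0.46·0.0961538 + 0.33·0.0366478 + 0.21·0.0612393 = 0.0691848.
P(III | observation) = 0.0128603 / 0.0691848 = 0.185883.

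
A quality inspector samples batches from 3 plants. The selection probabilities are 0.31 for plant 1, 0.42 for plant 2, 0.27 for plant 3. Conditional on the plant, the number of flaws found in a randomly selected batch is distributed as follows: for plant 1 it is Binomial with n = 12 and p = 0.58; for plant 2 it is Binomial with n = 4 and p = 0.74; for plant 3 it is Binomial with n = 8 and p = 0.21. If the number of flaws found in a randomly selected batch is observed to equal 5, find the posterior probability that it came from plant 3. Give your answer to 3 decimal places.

Likelihoods P(X=5 | ·): 1: 0.119842; 2: 0; 3: 0.0112763.
Posterior ∝ prior × likelihood. Numerator for 3: 0.27·0.0112763 = 0.0030446.
Normalizing constant: 0.31·0.119842 + 0.42·0 + 0.27·0.0112763 = 0.0401957.
P(3 | observation) = 0.0030446 / 0.0401957 = 0.0757443.

0.076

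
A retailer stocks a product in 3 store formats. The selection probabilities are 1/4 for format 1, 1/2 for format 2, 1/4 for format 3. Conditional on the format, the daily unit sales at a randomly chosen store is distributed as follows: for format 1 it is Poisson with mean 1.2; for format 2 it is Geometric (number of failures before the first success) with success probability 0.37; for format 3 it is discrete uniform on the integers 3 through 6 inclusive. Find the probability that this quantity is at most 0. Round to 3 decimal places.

0.260

Conditional on each format, P(X ≤ 0): 1: 0.301194; 2: 0.37; 3: 0.
By total probability, P(X ≤ 0) = 0.25·0.301194 + 0.5·0.37 + 0.25·0 = 0.260299.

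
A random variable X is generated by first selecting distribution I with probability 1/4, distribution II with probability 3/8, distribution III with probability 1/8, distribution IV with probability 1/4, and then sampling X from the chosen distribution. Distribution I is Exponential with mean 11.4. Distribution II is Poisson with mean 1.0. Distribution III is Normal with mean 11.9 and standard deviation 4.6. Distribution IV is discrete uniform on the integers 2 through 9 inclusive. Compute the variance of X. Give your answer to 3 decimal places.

Per component, I: μ=11.4, E[X²]=259.92; II: μ=1, E[X²]=2; III: μ=11.9, E[X²]=162.77; IV: μ=5.5, E[X²]=35.5.
E[X] = 0.25·11.4 + 0.375·1 + 0.125·11.9 + 0.25·5.5 = 6.0875.
E[X²] = 0.25·259.92 + 0.375·2 + 0.125·162.77 + 0.25·35.5 = 94.9513.
Var(X) = E[X²] − (E[X])² = 94.9513 − 37.0577 = 57.8936.

57.894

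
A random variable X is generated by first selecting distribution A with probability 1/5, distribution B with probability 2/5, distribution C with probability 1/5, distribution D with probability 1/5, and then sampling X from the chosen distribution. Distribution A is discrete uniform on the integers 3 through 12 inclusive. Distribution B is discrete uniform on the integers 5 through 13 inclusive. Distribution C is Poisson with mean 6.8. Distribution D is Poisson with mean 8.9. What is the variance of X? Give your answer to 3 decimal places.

Per component, A: μ=7.5, E[X²]=64.5; B: μ=9, E[X²]=87.6667; C: μ=6.8, E[X²]=53.04; D: μ=8.9, E[X²]=88.11.
E[X] = 0.2·7.5 + 0.4·9 + 0.2·6.8 + 0.2·8.9 = 8.24.
E[X²] = 0.2·64.5 + 0.4·87.6667 + 0.2·53.04 + 0.2·88.11 = 76.1967.
Var(X) = E[X²] − (E[X])² = 76.1967 − 67.8976 = 8.29907.

8.299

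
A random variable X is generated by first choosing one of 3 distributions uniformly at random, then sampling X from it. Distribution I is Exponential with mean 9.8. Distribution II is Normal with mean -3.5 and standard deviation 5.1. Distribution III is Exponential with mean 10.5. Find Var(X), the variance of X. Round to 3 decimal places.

118.920

Per component, I: μ=9.8, E[X²]=192.08; II: μ=-3.5, E[X²]=38.26; III: μ=10.5, E[X²]=220.5.
E[X] = 0.333333·9.8 + 0.333333·-3.5 + 0.333333·10.5 = 5.6.
E[X²] = 0.333333·192.08 + 0.333333·38.26 + 0.333333·220.5 = 150.28.
Var(X) = E[X²] − (E[X])² = 150.28 − 31.36 = 118.92.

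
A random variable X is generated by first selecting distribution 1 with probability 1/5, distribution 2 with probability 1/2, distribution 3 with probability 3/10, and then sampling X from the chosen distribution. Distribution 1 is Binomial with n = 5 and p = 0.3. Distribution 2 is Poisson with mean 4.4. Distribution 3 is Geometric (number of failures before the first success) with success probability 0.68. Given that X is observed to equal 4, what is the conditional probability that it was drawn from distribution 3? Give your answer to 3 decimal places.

Likelihoods P(X=4 | ·): 1: 0.02835; 2: 0.191736; 3: 0.00713032.
Posterior ∝ prior × likelihood. Numerator for 3: 0.3·0.00713032 = 0.0021391.
Normalizing constant: 0.2·0.02835 + 0.5·0.191736 + 0.3·0.00713032 = 0.103677.
P(3 | observation) = 0.0021391 / 0.103677 = 0.0206323.

0.021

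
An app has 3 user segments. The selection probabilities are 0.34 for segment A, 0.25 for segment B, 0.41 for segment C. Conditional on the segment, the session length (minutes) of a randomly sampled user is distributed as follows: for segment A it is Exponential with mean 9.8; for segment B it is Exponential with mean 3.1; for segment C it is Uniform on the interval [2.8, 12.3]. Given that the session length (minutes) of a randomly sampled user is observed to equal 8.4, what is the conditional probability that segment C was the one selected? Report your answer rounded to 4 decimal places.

0.6824

Likelihoods f(8.4 | ·): A: 0.0433034; B: 0.0214704; C: 0.105263.
Posterior ∝ prior × likelihood. Numerator for C: 0.41·0.105263 = 0.0431579.
Normalizing constant: 0.34·0.0433034 + 0.25·0.0214704 + 0.41·0.105263 = 0.0632486.
P(C | observation) = 0.0431579 / 0.0632486 = 0.682353.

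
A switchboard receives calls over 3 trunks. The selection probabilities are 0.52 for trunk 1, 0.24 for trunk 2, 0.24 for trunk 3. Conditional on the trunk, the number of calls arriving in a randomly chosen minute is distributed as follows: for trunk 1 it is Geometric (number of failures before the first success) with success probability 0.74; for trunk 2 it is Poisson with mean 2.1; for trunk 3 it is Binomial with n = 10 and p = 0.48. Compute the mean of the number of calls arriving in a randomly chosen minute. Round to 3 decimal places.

Component means — 1: 0.351351; 2: 2.1; 3: 4.8.
E[X] = 0.52·0.351351 + 0.24·2.1 + 0.24·4.8 = 1.8387.

1.839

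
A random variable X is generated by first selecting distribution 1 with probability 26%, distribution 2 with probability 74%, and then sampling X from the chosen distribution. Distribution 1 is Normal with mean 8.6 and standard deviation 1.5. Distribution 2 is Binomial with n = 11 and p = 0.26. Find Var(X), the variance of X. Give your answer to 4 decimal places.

8.4903

Per component, 1: μ=8.6, E[X²]=76.21; 2: μ=2.86, E[X²]=10.296.
E[X] = 0.26·8.6 + 0.74·2.86 = 4.3524.
E[X²] = 0.26·76.21 + 0.74·10.296 = 27.4336.
Var(X) = E[X²] − (E[X])² = 27.4336 − 18.9434 = 8.49025.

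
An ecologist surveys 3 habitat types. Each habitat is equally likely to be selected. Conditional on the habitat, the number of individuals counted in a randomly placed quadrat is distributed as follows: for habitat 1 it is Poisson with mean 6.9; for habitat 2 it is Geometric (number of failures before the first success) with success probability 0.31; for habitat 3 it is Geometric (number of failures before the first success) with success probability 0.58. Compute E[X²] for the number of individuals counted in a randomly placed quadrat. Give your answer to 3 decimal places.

22.806

For each component E[X²] = Var + (mean)², giving 1: 54.51; 2: 12.1342; 3: 1.77289.
Overall E[X²] = 0.333333·54.51 + 0.333333·12.1342 + 0.333333·1.77289 = 22.8057.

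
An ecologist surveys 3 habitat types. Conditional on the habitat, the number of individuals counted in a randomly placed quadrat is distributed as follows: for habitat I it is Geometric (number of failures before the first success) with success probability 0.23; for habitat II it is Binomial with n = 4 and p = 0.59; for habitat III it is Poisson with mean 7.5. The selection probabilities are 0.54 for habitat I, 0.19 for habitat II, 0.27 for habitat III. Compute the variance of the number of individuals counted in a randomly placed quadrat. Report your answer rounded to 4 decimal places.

Per component, I: μ=3.34783, E[X²]=25.7637; II: μ=2.36, E[X²]=6.5372; III: μ=7.5, E[X²]=63.75.
E[X] = 0.54·3.34783 + 0.19·2.36 + 0.27·7.5 = 4.28123.
E[X²] = 0.54·25.7637 + 0.19·6.5372 + 0.27·63.75 = 32.367.
Var(X) = E[X²] − (E[X])² = 32.367 − 18.3289 = 14.0381.

14.0381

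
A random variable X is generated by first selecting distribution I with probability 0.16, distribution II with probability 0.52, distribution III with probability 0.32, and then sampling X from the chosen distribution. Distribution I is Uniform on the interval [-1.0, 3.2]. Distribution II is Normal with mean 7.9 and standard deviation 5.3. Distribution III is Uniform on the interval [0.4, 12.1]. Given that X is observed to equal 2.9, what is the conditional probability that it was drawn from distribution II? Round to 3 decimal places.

0.277

Likelihoods f(2.9 | ·): I: 0.238095; II: 0.0482363; III: 0.0854701.
Posterior ∝ prior × likelihood. Numerator for II: 0.52·0.0482363 = 0.0250829.
Normalizing constant: 0.16·0.238095 + 0.52·0.0482363 + 0.32·0.0854701 = 0.0905285.
P(II | observation) = 0.0250829 / 0.0905285 = 0.277071.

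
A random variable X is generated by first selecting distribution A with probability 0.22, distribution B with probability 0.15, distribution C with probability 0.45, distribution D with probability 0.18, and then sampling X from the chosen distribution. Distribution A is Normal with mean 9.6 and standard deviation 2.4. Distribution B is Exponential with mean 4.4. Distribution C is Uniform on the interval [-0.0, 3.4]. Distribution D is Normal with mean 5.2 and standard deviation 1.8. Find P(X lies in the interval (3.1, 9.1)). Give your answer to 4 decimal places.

0.3414

Conditional on each component, P(3.1 < X < 9.1): A: 0.414103; B: 0.367918; C: 0.0882353; D: 0.863197.
By total probability, P(3.1 < X < 9.1) = 0.22·0.414103 + 0.15·0.367918 + 0.45·0.0882353 + 0.18·0.863197 = 0.341372.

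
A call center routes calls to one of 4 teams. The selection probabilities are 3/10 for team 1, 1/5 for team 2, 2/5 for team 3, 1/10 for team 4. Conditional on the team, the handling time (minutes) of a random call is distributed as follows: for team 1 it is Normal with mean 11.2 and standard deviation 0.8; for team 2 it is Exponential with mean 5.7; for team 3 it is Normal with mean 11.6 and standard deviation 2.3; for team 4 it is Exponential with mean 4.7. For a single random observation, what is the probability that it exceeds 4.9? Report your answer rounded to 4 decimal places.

0.8192

Conditional on each team, P(X > 4.9): 1: 1; 2: 0.423311; 3: 0.99821; 4: 0.352553.
By total probability, P(X > 4.9) = 0.3·1 + 0.2·0.423311 + 0.4·0.99821 + 0.1·0.352553 = 0.819202.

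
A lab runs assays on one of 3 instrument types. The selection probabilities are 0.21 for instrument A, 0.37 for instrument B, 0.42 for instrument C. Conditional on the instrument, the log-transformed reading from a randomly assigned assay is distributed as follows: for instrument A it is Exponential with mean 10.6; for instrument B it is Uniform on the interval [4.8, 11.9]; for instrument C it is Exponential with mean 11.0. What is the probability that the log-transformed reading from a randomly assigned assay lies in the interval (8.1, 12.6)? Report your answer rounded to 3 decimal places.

0.299

Conditional on each instrument, P(8.1 < X < 12.6): A: 0.161106; B: 0.535211; C: 0.160773.
By total probability, P(8.1 < X < 12.6) = 0.21·0.161106 + 0.37·0.535211 + 0.42·0.160773 = 0.299385.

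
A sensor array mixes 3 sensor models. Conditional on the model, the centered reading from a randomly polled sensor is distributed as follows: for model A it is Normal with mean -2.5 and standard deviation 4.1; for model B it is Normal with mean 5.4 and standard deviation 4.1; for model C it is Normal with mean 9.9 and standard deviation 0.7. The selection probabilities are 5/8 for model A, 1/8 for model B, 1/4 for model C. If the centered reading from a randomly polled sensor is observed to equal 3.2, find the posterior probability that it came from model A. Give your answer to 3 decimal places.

0.687

Likelihoods f(3.2 | ·): A: 0.0370193; B: 0.0842567; C: 7.28561e-21.
Posterior ∝ prior × likelihood. Numerator for A: 0.625·0.0370193 = 0.0231371.
Normalizing constant: 0.625·0.0370193 + 0.125·0.0842567 + 0.25·7.28561e-21 = 0.0336692.
P(A | observation) = 0.0231371 / 0.0336692 = 0.687189.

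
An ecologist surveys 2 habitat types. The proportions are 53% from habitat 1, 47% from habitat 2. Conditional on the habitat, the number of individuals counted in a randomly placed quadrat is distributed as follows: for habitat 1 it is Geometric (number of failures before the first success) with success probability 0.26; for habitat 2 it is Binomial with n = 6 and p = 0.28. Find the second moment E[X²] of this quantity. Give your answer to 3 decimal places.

For each component E[X²] = Var + (mean)², giving 1: 19.0473; 2: 4.032.
Overall E[X²] = 0.53·19.0473 + 0.47·4.032 = 11.9901.

11.990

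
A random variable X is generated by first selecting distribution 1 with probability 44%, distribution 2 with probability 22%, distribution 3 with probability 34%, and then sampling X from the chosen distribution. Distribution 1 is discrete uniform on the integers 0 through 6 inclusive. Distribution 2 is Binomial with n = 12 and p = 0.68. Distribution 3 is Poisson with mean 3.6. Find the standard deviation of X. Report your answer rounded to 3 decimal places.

Per component, 1: μ=3, E[X²]=13; 2: μ=8.16, E[X²]=69.1968; 3: μ=3.6, E[X²]=16.56.
E[X] = 0.44·3 + 0.22·8.16 + 0.34·3.6 = 4.3392.
E[X²] = 0.44·13 + 0.22·69.1968 + 0.34·16.56 = 26.5737.
Var(X) = E[X²] − (E[X])² = 26.5737 − 18.8287 = 7.74504.
SD(X) = √7.74504 = 2.78299.

2.783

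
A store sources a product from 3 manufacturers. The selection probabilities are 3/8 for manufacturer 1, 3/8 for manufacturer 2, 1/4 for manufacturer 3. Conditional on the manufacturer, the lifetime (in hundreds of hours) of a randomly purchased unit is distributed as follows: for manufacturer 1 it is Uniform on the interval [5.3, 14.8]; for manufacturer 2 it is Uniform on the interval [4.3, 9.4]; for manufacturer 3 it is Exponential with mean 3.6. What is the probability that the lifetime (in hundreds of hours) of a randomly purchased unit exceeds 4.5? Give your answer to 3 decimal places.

Conditional on each manufacturer, P(X > 4.5): 1: 1; 2: 0.960784; 3: 0.286505.
By total probability, P(X > 4.5) = 0.375·1 + 0.375·0.960784 + 0.25·0.286505 = 0.80692.

0.807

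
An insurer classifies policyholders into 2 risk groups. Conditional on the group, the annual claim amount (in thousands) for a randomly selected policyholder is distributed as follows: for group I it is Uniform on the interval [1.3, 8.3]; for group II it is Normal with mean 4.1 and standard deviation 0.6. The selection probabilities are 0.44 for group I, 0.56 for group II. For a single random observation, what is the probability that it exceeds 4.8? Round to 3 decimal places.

0.288

Conditional on each group, P(X > 4.8): I: 0.5; II: 0.121673.
By total probability, P(X > 4.8) = 0.44·0.5 + 0.56·0.121673 = 0.288137.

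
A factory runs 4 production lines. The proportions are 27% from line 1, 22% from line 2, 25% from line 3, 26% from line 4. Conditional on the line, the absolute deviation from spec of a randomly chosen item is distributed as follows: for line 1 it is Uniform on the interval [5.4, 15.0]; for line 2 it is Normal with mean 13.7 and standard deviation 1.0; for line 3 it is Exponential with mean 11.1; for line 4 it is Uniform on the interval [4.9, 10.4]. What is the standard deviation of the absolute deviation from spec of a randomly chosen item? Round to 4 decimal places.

Per component, 1: μ=10.2, E[X²]=111.72; 2: μ=13.7, E[X²]=188.69; 3: μ=11.1, E[X²]=246.42; 4: μ=7.65, E[X²]=61.0433.
E[X] = 0.27·10.2 + 0.22·13.7 + 0.25·11.1 + 0.26·7.65 = 10.532.
E[X²] = 0.27·111.72 + 0.22·188.69 + 0.25·246.42 + 0.26·61.0433 = 149.152.
Var(X) = E[X²] − (E[X])² = 149.152 − 110.923 = 38.2294.
SD(X) = √38.2294 = 6.183.

6.1830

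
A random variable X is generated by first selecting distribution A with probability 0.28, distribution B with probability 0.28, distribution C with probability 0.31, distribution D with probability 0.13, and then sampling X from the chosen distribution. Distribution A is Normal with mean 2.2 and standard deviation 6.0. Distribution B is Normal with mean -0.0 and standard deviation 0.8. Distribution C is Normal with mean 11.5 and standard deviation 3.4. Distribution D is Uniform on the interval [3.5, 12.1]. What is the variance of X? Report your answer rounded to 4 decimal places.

37.9179

Per component, A: μ=2.2, E[X²]=40.84; B: μ=-0, E[X²]=0.64; C: μ=11.5, E[X²]=143.81; D: μ=7.8, E[X²]=67.0033.
E[X] = 0.28·2.2 + 0.28·-0 + 0.31·11.5 + 0.13·7.8 = 5.195.
E[X²] = 0.28·40.84 + 0.28·0.64 + 0.31·143.81 + 0.13·67.0033 = 64.9059.
Var(X) = E[X²] − (E[X])² = 64.9059 − 26.988 = 37.9179.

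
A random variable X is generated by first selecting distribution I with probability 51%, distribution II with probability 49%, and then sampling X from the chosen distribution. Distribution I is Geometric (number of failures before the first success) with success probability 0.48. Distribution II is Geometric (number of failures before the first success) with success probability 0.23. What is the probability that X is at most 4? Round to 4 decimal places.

Conditional on each component, P(X ≤ 4): I: 0.96198; II: 0.729322.
By total probability, P(X ≤ 4) = 0.51·0.96198 + 0.49·0.729322 = 0.847977.

0.8480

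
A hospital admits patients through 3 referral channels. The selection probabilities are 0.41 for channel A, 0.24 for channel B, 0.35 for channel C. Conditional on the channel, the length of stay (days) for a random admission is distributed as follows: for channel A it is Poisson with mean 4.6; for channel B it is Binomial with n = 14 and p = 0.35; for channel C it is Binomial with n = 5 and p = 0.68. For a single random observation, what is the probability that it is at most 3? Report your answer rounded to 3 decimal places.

0.366

Conditional on each channel, P(X ≤ 3): A: 0.325706; B: 0.220496; C: 0.512505.
By total probability, P(X ≤ 3) = 0.41·0.325706 + 0.24·0.220496 + 0.35·0.512505 = 0.365835.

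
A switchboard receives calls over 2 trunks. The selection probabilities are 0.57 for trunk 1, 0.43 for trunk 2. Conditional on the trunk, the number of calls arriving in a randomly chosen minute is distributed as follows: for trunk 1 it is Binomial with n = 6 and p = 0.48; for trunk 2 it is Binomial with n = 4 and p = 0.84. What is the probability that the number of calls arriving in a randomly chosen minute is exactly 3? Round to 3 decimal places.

Conditional on each trunk, P(X = 3): 1: 0.311002; 2: 0.379331.
By total probability, P(X = 3) = 0.57·0.311002 + 0.43·0.379331 = 0.340384.

0.340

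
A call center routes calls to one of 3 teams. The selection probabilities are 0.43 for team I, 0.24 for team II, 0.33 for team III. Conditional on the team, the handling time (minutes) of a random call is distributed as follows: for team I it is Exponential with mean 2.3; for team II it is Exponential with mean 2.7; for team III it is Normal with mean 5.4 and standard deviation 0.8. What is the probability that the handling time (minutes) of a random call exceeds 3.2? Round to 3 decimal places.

0.509

Conditional on each team, P(X > 3.2): I: 0.248751; II: 0.30569; III: 0.99702.
By total probability, P(X > 3.2) = 0.43·0.248751 + 0.24·0.30569 + 0.33·0.99702 = 0.509345.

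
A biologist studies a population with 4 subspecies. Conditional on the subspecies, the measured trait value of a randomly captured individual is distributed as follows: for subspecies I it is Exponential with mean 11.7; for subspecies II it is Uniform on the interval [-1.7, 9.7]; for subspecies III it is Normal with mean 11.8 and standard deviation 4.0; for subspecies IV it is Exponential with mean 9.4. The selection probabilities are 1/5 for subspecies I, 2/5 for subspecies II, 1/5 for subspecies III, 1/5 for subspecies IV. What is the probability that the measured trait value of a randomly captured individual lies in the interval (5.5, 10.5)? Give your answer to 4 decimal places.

Conditional on each subspecies, P(5.5 < X < 10.5): I: 0.217335; II: 0.368421; III: 0.314962; IV: 0.229793.
By total probability, P(5.5 < X < 10.5) = 0.2·0.217335 + 0.4·0.368421 + 0.2·0.314962 + 0.2·0.229793 = 0.299787.

0.2998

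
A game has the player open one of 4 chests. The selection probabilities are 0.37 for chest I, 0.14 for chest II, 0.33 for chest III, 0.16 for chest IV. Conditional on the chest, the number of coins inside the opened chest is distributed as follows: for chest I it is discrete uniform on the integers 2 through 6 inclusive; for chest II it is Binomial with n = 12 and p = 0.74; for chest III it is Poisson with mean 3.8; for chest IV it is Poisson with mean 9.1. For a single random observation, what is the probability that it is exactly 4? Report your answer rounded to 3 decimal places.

Conditional on each chest, P(X = 4): I: 0.2; II: 0.00309969; III: 0.194359; IV: 0.0319062.
By total probability, P(X = 4) = 0.37·0.2 + 0.14·0.00309969 + 0.33·0.194359 + 0.16·0.0319062 = 0.143677.

0.144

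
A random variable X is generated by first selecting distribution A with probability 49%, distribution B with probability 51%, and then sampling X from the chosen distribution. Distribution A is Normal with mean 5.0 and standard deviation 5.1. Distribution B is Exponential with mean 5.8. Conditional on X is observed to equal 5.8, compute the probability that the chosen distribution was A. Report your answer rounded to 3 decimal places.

0.539

Likelihoods f(5.8 | ·): A: 0.0772675; B: 0.0634275.
Posterior ∝ prior × likelihood. Numerator for A: 0.49·0.0772675 = 0.0378611.
Normalizing constant: 0.49·0.0772675 + 0.51·0.0634275 = 0.0702091.
P(A | observation) = 0.0378611 / 0.0702091 = 0.539262.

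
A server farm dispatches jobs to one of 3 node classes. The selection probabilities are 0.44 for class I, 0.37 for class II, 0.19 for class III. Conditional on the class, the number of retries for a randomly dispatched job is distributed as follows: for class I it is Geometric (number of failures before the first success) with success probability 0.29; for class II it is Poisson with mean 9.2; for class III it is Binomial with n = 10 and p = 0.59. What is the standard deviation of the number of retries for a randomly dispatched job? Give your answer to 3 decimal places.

Per component, I: μ=2.44828, E[X²]=14.4364; II: μ=9.2, E[X²]=93.84; III: μ=5.9, E[X²]=37.229.
E[X] = 0.44·2.44828 + 0.37·9.2 + 0.19·5.9 = 5.60224.
E[X²] = 0.44·14.4364 + 0.37·93.84 + 0.19·37.229 = 48.1463.
Var(X) = E[X²] − (E[X])² = 48.1463 − 31.3851 = 16.7612.
SD(X) = √16.7612 = 4.09405.

4.094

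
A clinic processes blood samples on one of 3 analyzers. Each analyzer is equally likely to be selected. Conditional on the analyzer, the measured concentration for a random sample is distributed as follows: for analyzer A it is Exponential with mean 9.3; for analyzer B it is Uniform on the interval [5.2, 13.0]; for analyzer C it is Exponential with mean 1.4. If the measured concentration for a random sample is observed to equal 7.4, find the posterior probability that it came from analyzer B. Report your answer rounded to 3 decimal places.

0.711

Likelihoods f(7.4 | ·): A: 0.0485232; B: 0.128205; C: 0.00361672.
Posterior ∝ prior × likelihood. Numerator for B: 0.333333·0.128205 = 0.042735.
Normalizing constant: 0.333333·0.0485232 + 0.333333·0.128205 + 0.333333·0.00361672 = 0.060115.
P(B | observation) = 0.042735 / 0.060115 = 0.710888.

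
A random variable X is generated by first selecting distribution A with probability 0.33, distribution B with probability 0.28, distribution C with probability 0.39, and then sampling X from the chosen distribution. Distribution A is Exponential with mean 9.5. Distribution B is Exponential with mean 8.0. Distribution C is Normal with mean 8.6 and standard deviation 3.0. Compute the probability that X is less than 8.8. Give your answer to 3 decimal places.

Conditional on each component, P(X < 8.8): A: 0.60399; B: 0.667129; C: 0.526576.
By total probability, P(X < 8.8) = 0.33·0.60399 + 0.28·0.667129 + 0.39·0.526576 = 0.591478.

0.591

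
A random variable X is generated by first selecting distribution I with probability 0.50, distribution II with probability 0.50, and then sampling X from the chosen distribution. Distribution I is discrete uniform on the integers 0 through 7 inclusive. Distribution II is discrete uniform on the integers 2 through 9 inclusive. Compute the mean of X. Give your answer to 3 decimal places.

Component means — I: 3.5; II: 5.5.
E[X] = 0.5·3.5 + 0.5·5.5 = 4.5.

4.500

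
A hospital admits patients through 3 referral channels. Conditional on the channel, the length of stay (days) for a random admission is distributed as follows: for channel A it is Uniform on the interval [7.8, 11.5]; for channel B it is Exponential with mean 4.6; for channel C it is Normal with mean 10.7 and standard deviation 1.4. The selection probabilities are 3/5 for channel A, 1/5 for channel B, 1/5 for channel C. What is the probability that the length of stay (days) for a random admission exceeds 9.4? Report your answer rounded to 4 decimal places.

Conditional on each channel, P(X > 9.4): A: 0.567568; B: 0.129577; C: 0.823444.
By total probability, P(X > 9.4) = 0.6·0.567568 + 0.2·0.129577 + 0.2·0.823444 = 0.531145.

0.5311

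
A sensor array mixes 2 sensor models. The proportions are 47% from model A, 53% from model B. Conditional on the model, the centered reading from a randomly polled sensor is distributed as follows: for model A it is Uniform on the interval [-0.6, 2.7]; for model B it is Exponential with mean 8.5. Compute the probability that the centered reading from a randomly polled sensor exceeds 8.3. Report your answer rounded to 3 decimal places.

0.200

Conditional on each model, P(X > 8.3): A: 0; B: 0.376638.
By total probability, P(X > 8.3) = 0.47·0 + 0.53·0.376638 = 0.199618.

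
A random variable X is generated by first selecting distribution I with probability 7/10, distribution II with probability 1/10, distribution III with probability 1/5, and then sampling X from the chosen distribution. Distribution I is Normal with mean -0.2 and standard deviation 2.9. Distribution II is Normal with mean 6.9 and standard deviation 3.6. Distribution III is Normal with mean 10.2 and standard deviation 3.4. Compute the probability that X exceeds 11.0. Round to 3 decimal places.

Conditional on each component, P(X > 11.0): I: 5.62154e-05; II: 0.127375; III: 0.40699.
By total probability, P(X > 11.0) = 0.7·5.62154e-05 + 0.1·0.127375 + 0.2·0.40699 = 0.0941749.

0.094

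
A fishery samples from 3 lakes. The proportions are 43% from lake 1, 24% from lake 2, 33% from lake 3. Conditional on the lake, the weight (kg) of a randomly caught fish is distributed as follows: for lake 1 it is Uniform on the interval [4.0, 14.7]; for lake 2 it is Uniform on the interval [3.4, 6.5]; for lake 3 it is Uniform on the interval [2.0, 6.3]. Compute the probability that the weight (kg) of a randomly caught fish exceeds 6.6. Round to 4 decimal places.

Conditional on each lake, P(X > 6.6): 1: 0.757009; 2: 0; 3: 0.
By total probability, P(X > 6.6) = 0.43·0.757009 + 0.24·0 + 0.33·0 = 0.325514.

0.3255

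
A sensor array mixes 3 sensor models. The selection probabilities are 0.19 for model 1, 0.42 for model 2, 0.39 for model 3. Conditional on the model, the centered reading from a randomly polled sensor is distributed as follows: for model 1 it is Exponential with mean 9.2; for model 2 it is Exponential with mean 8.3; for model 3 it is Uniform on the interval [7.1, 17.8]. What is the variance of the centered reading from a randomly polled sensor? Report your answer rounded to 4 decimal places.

52.4047

Per component, 1: μ=9.2, E[X²]=169.28; 2: μ=8.3, E[X²]=137.78; 3: μ=12.45, E[X²]=164.543.
E[X] = 0.19·9.2 + 0.42·8.3 + 0.39·12.45 = 10.0895.
E[X²] = 0.19·169.28 + 0.42·137.78 + 0.39·164.543 = 154.203.
Var(X) = E[X²] − (E[X])² = 154.203 − 101.798 = 52.4047.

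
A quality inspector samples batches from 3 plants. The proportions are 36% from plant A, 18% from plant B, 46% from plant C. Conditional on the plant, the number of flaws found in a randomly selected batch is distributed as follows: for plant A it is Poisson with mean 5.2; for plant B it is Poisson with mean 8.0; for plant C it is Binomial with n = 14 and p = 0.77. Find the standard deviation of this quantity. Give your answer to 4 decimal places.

Per component, A: μ=5.2, E[X²]=32.24; B: μ=8, E[X²]=72; C: μ=10.78, E[X²]=118.688.
E[X] = 0.36·5.2 + 0.18·8 + 0.46·10.78 = 8.2708.
E[X²] = 0.36·32.24 + 0.18·72 + 0.46·118.688 = 79.1628.
Var(X) = E[X²] − (E[X])² = 79.1628 − 68.4061 = 10.7567.
SD(X) = √10.7567 = 3.27973.

3.2797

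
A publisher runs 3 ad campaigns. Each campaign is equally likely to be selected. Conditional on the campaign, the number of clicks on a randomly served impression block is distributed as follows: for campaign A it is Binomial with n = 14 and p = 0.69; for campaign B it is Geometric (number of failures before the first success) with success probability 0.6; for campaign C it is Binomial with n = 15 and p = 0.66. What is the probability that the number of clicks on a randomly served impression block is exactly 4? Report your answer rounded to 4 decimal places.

0.0063

Conditional on each campaign, P(X = 4): A: 0.00185972; B: 0.01536; C: 0.00181793.
By total probability, P(X = 4) = 0.333333·0.00185972 + 0.333333·0.01536 + 0.333333·0.00181793 = 0.00634588.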